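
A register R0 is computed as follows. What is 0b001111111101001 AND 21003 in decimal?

a = 001111111101001
21003 = 101001000001011
AND → 001001000001001 = 4617

4617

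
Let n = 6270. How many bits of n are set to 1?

6270 = 1100001111110
Count the 1s: 1 + 1 + 1 + 1 + 1 + 1 + 1 + 1 = 8

8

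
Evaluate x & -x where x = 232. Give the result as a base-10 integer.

x = 11101000 = 232
-x (two's complement) = …00011000
AND   = 00001000 = 8
(x & -x isolates the lowest set bit of x.)

8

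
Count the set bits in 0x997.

7

0x997 = 100110010111
Count the 1s: 1 + 1 + 1 + 1 + 1 + 1 + 1 = 7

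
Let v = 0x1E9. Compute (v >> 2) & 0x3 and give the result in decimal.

2

v = 0111101001
Shift right by 2: 01111010
Mask low 2 bits: 10 = 2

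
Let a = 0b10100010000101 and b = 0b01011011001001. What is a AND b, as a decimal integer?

129

a = 10100010000101
b = 01011011001001
AND → 00000010000001 = 129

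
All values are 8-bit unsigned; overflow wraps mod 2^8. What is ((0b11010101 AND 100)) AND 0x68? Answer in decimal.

0b11010101 = 11010101
100 = 01100100
→ AND → 01000100 = 68
0x68 = 01101000
→ AND → 01000000 = 64

64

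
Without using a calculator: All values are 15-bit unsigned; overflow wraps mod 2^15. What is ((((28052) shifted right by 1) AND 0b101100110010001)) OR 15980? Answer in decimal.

16108

28052 = 110110110010100
→ shifted right by 1 → 011011011001010 = 14026
0b101100110010001 = 101100110010001
→ AND → 001000010000000 = 4224
15980 = 011111001101100
→ OR → 011111011101100 = 16108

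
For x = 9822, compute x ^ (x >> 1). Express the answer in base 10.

13681

x = 10011001011110 = 9822
x>>1 = 01001100101111
XOR  = 11010101110001 = 13681
(x ^ (x >> 1) gives the standard binary-reflected Gray code of x.)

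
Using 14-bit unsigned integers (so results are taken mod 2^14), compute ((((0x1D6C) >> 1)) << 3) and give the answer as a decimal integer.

13744

0x1D6C = 01110101101100
→ >> 1 → 00111010110110 = 3766
→ << 3 (mod 2^14) → 11010110110000 = 13744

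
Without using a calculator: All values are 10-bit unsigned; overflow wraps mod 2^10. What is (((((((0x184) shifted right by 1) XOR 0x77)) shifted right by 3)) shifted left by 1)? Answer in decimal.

0x184 = 0110000100
→ shifted right by 1 → 0011000010 = 194
0x77 = 0001110111
→ XOR → 0010110101 = 181
→ shifted right by 3 → 0000010110 = 22
→ shifted left by 1 (mod 2^10) → 0000101100 = 44

44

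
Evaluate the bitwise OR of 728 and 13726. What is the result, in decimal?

14302

728 = 00001011011000
13726 = 11010110011110
 OR → 11011111011110 = 14302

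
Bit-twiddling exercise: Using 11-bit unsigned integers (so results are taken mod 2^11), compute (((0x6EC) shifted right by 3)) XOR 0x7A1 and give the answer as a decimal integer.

1916

0x6EC = 11011101100
→ shifted right by 3 → 00011011101 = 221
0x7A1 = 11110100001
→ XOR → 11101111100 = 1916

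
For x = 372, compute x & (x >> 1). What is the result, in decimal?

48

x = 101110100 = 372
x>>1 = 010111010
AND  = 000110000 = 48
(x & (x >> 1) has a 1 wherever x has two consecutive 1 bits.)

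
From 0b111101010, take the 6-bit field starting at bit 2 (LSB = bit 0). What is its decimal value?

58

v = 111101010
Shift right by 2: 1111010
Mask low 6 bits: 111010 = 58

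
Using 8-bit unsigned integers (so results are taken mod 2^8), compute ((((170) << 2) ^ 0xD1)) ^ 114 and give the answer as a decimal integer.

11

170 = 10101010
→ << 2 (mod 2^8) → 10101000 = 168
0xD1 = 11010001
→ ^ → 01111001 = 121
114 = 01110010
→ ^ → 00001011 = 11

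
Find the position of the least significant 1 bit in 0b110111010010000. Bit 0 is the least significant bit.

0b110111010010000 = 110111010010000
Trailing zeros: 4, so the lowest set bit is bit 4 (value 16).

4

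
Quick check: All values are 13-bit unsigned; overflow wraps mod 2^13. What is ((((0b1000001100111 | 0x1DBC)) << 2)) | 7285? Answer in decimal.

8189

0b1000001100111 = 1000001100111
0x1DBC = 1110110111100
→ | → 1110111111111 = 7679
→ << 2 (mod 2^13) → 1011111111100 = 6140
7285 = 1110001110101
→ | → 1111111111101 = 8189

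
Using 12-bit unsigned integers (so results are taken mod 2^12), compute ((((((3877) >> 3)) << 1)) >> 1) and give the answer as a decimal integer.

3877 = 111100100101
→ >> 3 → 000111100100 = 484
→ << 1 (mod 2^12) → 001111001000 = 968
→ >> 1 → 000111100100 = 484

484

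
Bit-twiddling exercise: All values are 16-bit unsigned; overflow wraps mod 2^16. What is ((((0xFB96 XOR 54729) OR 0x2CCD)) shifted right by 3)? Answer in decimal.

0xFB96 = 1111101110010110
54729 = 1101010111001001
→ XOR → 0010111001011111 = 11871
0x2CCD = 0010110011001101
→ OR → 0010111011011111 = 11999
→ shifted right by 3 → 0000010111011011 = 1499

1499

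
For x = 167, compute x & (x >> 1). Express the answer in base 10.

x = 10100111 = 167
x>>1 = 01010011
AND  = 00000011 = 3
(x & (x >> 1) has a 1 wherever x has two consecutive 1 bits.)

3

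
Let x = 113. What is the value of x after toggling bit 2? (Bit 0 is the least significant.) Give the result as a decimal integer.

x = 01110001
bit 2 is currently 0; toggle it via x ^ (1 << 2) = x ^ 4
→ 01110101 = 117

117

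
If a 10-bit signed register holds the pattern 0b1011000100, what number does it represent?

-316

pattern = 1011000100 (MSB is 1 ⇒ negative)
Invert: 0100111011, add 1 → 0100111100 = 316, so the value is -316.
(Equivalently: 708 - 2^10 = 708 - 1024 = -316.)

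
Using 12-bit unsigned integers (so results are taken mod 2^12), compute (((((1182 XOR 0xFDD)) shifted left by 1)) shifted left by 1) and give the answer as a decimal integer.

3340

1182 = 010010011110
0xFDD = 111111011101
→ XOR → 101101000011 = 2883
→ shifted left by 1 (mod 2^12) → 011010000110 = 1670
→ shifted left by 1 (mod 2^12) → 110100001100 = 3340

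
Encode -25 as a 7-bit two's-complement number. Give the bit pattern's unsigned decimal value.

103

25 in 7 bits: 0011001
Invert: 1100110
Add 1:  1100111 = 103
(Check: 2^7 - 25 = 128 - 25 = 103.)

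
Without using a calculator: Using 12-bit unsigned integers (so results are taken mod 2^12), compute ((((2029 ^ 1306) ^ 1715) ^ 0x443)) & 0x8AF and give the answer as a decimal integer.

7

2029 = 011111101101
1306 = 010100011010
→ ^ → 001011110111 = 759
1715 = 011010110011
→ ^ → 010001000100 = 1092
0x443 = 010001000011
→ ^ → 000000000111 = 7
0x8AF = 100010101111
→ & → 000000000111 = 7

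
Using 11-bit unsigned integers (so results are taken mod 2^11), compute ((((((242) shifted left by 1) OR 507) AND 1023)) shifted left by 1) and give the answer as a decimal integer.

242 = 00011110010
→ shifted left by 1 (mod 2^11) → 00111100100 = 484
507 = 00111111011
→ OR → 00111111111 = 511
1023 = 01111111111
→ AND → 00111111111 = 511
→ shifted left by 1 (mod 2^11) → 01111111110 = 1022

1022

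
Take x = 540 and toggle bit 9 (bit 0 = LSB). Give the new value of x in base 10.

x = 1000011100
bit 9 is currently 1; toggle it via x ^ (1 << 9) = x ^ 512
→ 0000011100 = 28

28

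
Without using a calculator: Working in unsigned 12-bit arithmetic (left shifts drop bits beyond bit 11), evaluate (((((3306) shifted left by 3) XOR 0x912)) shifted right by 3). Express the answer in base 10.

456

3306 = 110011101010
→ shifted left by 3 (mod 2^12) → 011101010000 = 1872
0x912 = 100100010010
→ XOR → 111001000010 = 3650
→ shifted right by 3 → 000111001000 = 456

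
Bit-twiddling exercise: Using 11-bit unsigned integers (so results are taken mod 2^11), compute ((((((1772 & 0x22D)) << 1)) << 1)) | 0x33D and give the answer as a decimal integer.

957

1772 = 11011101100
0x22D = 01000101101
→ & → 01000101100 = 556
→ << 1 (mod 2^11) → 10001011000 = 1112
→ << 1 (mod 2^11) → 00010110000 = 176
0x33D = 01100111101
→ | → 01110111101 = 957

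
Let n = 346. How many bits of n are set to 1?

346 = 101011010
Count the 1s: 1 + 1 + 1 + 1 + 1 = 5

5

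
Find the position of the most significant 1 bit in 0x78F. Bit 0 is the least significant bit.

10

0x78F = 11110001111
The topmost 1 is at position 10 (since 2^10 = 1024 ≤ 1935 < 2048).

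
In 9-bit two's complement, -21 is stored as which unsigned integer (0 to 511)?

21 in 9 bits: 000010101
Invert: 111101010
Add 1:  111101011 = 491
(Check: 2^9 - 21 = 512 - 21 = 491.)

491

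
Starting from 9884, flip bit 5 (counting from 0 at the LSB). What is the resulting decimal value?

x = 010011010011100
bit 5 is currently 0; toggle it via x ^ (1 << 5) = x ^ 32
→ 010011010111100 = 9916

9916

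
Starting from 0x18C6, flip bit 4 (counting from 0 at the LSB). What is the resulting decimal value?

6358

x = 1100011000110
bit 4 is currently 0; toggle it via x ^ (1 << 4) = x ^ 16
→ 1100011010110 = 6358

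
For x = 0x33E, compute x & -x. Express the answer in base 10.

x = 1100111110 = 830
-x (two's complement) = …0011000010
AND   = 0000000010 = 2
(x & -x isolates the lowest set bit of x.)

2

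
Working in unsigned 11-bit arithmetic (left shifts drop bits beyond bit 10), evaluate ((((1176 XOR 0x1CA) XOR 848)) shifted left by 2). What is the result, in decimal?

8

1176 = 10010011000
0x1CA = 00111001010
→ XOR → 10101010010 = 1362
848 = 01101010000
→ XOR → 11000000010 = 1538
→ shifted left by 2 (mod 2^11) → 00000001000 = 8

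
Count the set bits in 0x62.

0x62 = 1100010
Count the 1s: 1 + 1 + 1 = 3

3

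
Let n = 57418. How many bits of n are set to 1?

57418 = 1110000001001010
Count the 1s: 1 + 1 + 1 + 1 + 1 + 1 = 6

6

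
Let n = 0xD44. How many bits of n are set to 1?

0xD44 = 110101000100
Count the 1s: 1 + 1 + 1 + 1 + 1 = 5

5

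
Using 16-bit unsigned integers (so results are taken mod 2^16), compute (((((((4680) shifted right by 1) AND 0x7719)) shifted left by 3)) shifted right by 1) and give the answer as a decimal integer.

1024

4680 = 0001001001001000
→ shifted right by 1 → 0000100100100100 = 2340
0x7719 = 0111011100011001
→ AND → 0000000100000000 = 256
→ shifted left by 3 (mod 2^16) → 0000100000000000 = 2048
→ shifted right by 1 → 0000010000000000 = 1024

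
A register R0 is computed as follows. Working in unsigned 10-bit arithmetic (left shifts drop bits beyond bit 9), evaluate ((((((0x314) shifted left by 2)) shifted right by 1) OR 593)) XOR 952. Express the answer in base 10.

449

0x314 = 1100010100
→ shifted left by 2 (mod 2^10) → 0001010000 = 80
→ shifted right by 1 → 0000101000 = 40
593 = 1001010001
→ OR → 1001111001 = 633
952 = 1110111000
→ XOR → 0111000001 = 449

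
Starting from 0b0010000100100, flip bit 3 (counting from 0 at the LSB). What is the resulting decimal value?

x = 0010000100100
bit 3 is currently 0; toggle it via x ^ (1 << 3) = x ^ 8
→ 0010000101100 = 1068

1068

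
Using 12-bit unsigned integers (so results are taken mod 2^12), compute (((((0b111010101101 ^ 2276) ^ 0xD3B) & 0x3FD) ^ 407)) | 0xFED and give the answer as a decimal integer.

0b111010101101 = 111010101101
2276 = 100011100100
→ ^ → 011001001001 = 1609
0xD3B = 110100111011
→ ^ → 101101110010 = 2930
0x3FD = 001111111101
→ & → 001101110000 = 880
407 = 000110010111
→ ^ → 001011100111 = 743
0xFED = 111111101101
→ | → 111111101111 = 4079

4079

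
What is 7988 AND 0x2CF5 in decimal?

3124

7988 = 01111100110100
0x2CF5 = 10110011110101
AND → 00110000110100 = 3124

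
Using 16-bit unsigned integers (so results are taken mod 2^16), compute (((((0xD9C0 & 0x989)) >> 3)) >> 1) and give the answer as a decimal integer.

0xD9C0 = 1101100111000000
0x989 = 0000100110001001
→ & → 0000100110000000 = 2432
→ >> 3 → 0000000100110000 = 304
→ >> 1 → 0000000010011000 = 152

152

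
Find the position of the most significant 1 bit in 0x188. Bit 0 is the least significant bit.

0x188 = 110001000
The topmost 1 is at position 8 (since 2^8 = 256 ≤ 392 < 512).

8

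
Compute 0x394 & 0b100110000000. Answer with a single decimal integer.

0x394 = 001110010100
b = 100110000000
AND → 000110000000 = 384

384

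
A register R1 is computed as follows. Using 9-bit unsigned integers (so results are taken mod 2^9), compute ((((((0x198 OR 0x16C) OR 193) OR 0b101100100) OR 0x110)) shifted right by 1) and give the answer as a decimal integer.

0x198 = 110011000
0x16C = 101101100
→ OR → 111111100 = 508
193 = 011000001
→ OR → 111111101 = 509
0b101100100 = 101100100
→ OR → 111111101 = 509
0x110 = 100010000
→ OR → 111111101 = 509
→ shifted right by 1 → 011111110 = 254

254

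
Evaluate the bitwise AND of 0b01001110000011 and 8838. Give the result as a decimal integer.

642

a = 01001110000011
8838 = 10001010000110
AND → 00001010000010 = 642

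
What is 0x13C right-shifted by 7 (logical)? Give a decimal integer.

2

0x13C = 100111100
shift right by 7 → 000000010 = 2
(equivalently, floor(316 / 128))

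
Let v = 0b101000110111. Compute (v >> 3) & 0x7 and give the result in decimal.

v = 101000110111
Shift right by 3: 101000110
Mask low 3 bits: 110 = 6

6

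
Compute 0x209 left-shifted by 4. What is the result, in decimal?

0x209 = 00001000001001
shift left by 4 → 10000010010000 = 8336
(equivalently, 521 × 2^4 = 521 × 16)

8336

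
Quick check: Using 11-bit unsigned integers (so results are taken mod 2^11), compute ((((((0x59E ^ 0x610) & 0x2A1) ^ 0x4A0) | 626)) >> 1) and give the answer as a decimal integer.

0x59E = 10110011110
0x610 = 11000010000
→ ^ → 01110001110 = 910
0x2A1 = 01010100001
→ & → 01010000000 = 640
0x4A0 = 10010100000
→ ^ → 11000100000 = 1568
626 = 01001110010
→ | → 11001110010 = 1650
→ >> 1 → 01100111001 = 825

825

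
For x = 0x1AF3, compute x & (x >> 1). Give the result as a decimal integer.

x = 1101011110011 = 6899
x>>1 = 0110101111001
AND  = 0100001110001 = 2161
(x & (x >> 1) has a 1 wherever x has two consecutive 1 bits.)

2161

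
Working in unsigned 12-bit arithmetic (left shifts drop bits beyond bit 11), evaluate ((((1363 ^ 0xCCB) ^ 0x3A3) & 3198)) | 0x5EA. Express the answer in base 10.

3578

1363 = 010101010011
0xCCB = 110011001011
→ ^ → 100110011000 = 2456
0x3A3 = 001110100011
→ ^ → 101000111011 = 2619
3198 = 110001111110
→ & → 100000111010 = 2106
0x5EA = 010111101010
→ | → 110111111010 = 3578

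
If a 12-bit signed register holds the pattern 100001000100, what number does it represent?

-1980

pattern = 100001000100 (MSB is 1 ⇒ negative)
Invert: 011110111011, add 1 → 011110111100 = 1980, so the value is -1980.
(Equivalently: 2116 - 2^12 = 2116 - 4096 = -1980.)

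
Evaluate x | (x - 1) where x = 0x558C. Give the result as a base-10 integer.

x = 101010110001100 = 21900
x - 1 = 101010110001011
OR    = 101010110001111 = 21903
(x | (x - 1) sets all bits below the lowest set bit.)

21903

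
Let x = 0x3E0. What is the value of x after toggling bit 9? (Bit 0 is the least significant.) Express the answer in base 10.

x = 00001111100000
bit 9 is currently 1; toggle it via x ^ (1 << 9) = x ^ 512
→ 00000111100000 = 480

480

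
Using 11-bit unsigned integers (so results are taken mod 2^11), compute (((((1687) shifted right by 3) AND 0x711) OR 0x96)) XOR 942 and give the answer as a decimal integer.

824

1687 = 11010010111
→ shifted right by 3 → 00011010010 = 210
0x711 = 11100010001
→ AND → 00000010000 = 16
0x96 = 00010010110
→ OR → 00010010110 = 150
942 = 01110101110
→ XOR → 01100111000 = 824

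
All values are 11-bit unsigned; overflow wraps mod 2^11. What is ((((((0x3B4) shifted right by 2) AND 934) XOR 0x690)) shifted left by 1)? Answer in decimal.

0x3B4 = 01110110100
→ shifted right by 2 → 00011101101 = 237
934 = 01110100110
→ AND → 00010100100 = 164
0x690 = 11010010000
→ XOR → 11000110100 = 1588
→ shifted left by 1 (mod 2^11) → 10001101000 = 1128

1128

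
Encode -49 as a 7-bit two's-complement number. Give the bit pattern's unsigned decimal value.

79

49 in 7 bits: 0110001
Invert: 1001110
Add 1:  1001111 = 79
(Check: 2^7 - 49 = 128 - 49 = 79.)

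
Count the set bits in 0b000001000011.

n = 1000011
Count the 1s: 1 + 1 + 1 = 3

3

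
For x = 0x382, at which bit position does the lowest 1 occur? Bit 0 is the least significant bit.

0x382 = 1110000010
Trailing zeros: 1, so the lowest set bit is bit 1 (value 2).

1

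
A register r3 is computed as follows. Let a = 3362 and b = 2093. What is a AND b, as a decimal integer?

3362 = 110100100010
2093 = 100000101101
AND → 100000100000 = 2080

2080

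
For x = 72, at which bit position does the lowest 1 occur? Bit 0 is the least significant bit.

3

72 = 1001000
Trailing zeros: 3, so the lowest set bit is bit 3 (value 8).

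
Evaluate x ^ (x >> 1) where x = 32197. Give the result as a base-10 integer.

17191

x = 111110111000101 = 32197
x>>1 = 011111011100010
XOR  = 100001100100111 = 17191
(x ^ (x >> 1) gives the standard binary-reflected Gray code of x.)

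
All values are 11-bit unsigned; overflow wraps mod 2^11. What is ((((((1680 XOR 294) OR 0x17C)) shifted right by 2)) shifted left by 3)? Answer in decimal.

1680 = 11010010000
294 = 00100100110
→ XOR → 11110110110 = 1974
0x17C = 00101111100
→ OR → 11111111110 = 2046
→ shifted right by 2 → 00111111111 = 511
→ shifted left by 3 (mod 2^11) → 11111111000 = 2040

2040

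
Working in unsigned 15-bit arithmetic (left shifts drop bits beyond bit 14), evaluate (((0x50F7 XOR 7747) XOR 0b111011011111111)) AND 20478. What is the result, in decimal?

2122

0x50F7 = 101000011110111
7747 = 001111001000011
→ XOR → 100111010110100 = 20148
0b111011011111111 = 111011011111111
→ XOR → 011100001001011 = 14411
20478 = 100111111111110
→ AND → 000100001001010 = 2122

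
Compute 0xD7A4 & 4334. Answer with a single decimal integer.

4260

0xD7A4 = 1101011110100100
4334 = 0001000011101110
AND → 0001000010100100 = 4260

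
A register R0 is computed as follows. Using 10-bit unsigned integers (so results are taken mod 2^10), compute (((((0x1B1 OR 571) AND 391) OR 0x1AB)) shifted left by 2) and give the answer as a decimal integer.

684

0x1B1 = 0110110001
571 = 1000111011
→ OR → 1110111011 = 955
391 = 0110000111
→ AND → 0110000011 = 387
0x1AB = 0110101011
→ OR → 0110101011 = 427
→ shifted left by 2 (mod 2^10) → 1010101100 = 684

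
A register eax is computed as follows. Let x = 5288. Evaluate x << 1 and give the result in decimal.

10576

5288 = 01010010101000
shift left by 1 → 10100101010000 = 10576
(equivalently, 5288 × 2^1 = 5288 × 2)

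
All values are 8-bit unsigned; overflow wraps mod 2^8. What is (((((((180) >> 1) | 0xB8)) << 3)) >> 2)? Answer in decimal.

52

180 = 10110100
→ >> 1 → 01011010 = 90
0xB8 = 10111000
→ | → 11111010 = 250
→ << 3 (mod 2^8) → 11010000 = 208
→ >> 2 → 00110100 = 52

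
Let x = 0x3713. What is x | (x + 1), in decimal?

14103

x = 11011100010011 = 14099
x + 1 = 11011100010100
OR    = 11011100010111 = 14103
(x | (x + 1) sets the lowest cleared bit.)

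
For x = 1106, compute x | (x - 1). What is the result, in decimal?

x = 10001010010 = 1106
x - 1 = 10001010001
OR    = 10001010011 = 1107
(x | (x - 1) sets all bits below the lowest set bit.)

1107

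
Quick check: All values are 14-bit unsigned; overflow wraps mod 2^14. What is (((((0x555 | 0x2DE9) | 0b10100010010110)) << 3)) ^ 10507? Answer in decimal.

1779

0x555 = 00010101010101
0x2DE9 = 10110111101001
→ | → 10110111111101 = 11773
0b10100010010110 = 10100010010110
→ | → 10110111111111 = 11775
→ << 3 (mod 2^14) → 10111111111000 = 12280
10507 = 10100100001011
→ ^ → 00011011110011 = 1779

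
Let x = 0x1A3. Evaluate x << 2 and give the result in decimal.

0x1A3 = 00110100011
shift left by 2 → 11010001100 = 1676
(equivalently, 419 × 2^2 = 419 × 4)

1676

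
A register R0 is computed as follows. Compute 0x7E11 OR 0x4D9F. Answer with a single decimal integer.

0x7E11 = 111111000010001
0x4D9F = 100110110011111
 OR → 111111110011111 = 32671

32671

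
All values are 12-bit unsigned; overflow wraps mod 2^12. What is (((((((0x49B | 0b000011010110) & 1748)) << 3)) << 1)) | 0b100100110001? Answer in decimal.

3441

0x49B = 010010011011
0b000011010110 = 000011010110
→ | → 010011011111 = 1247
1748 = 011011010100
→ & → 010011010100 = 1236
→ << 3 (mod 2^12) → 011010100000 = 1696
→ << 1 (mod 2^12) → 110101000000 = 3392
0b100100110001 = 100100110001
→ | → 110101110001 = 3441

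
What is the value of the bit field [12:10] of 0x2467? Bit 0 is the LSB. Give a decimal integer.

v = 0010010001100111
Shift right by 10: 001001
Mask low 3 bits: 001 = 1

1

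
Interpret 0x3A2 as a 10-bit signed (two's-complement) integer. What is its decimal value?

pattern = 1110100010 (MSB is 1 ⇒ negative)
Invert: 0001011101, add 1 → 0001011110 = 94, so the value is -94.
(Equivalently: 930 - 2^10 = 930 - 1024 = -94.)

-94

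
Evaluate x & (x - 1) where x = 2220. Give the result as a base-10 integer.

x = 100010101100 = 2220
x - 1 = 100010101011
AND   = 100010101000 = 2216
(x & (x - 1) clears the lowest set bit of x.)

2216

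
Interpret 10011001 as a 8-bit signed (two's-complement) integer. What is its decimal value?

pattern = 10011001 (MSB is 1 ⇒ negative)
Invert: 01100110, add 1 → 01100111 = 103, so the value is -103.
(Equivalently: 153 - 2^8 = 153 - 256 = -103.)

-103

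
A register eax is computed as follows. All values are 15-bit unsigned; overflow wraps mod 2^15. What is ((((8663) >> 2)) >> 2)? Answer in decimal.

541

8663 = 010000111010111
→ >> 2 → 000100001110101 = 2165
→ >> 2 → 000001000011101 = 541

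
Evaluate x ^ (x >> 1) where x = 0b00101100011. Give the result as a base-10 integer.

466

x = 101100011 = 355
x>>1 = 010110001
XOR  = 111010010 = 466
(x ^ (x >> 1) gives the standard binary-reflected Gray code of x.)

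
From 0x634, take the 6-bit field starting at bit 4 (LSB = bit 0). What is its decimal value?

35

v = 0000011000110100
Shift right by 4: 000001100011
Mask low 6 bits: 100011 = 35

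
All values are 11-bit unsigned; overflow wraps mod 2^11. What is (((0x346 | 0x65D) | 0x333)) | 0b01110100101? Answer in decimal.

0x346 = 01101000110
0x65D = 11001011101
→ | → 11101011111 = 1887
0x333 = 01100110011
→ | → 11101111111 = 1919
0b01110100101 = 01110100101
→ | → 11111111111 = 2047

2047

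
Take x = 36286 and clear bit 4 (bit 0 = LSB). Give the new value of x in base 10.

x = 1000110110111110
bit 4 is currently 1; clear it via x & ~(1 << 4) = x & ~16
→ 1000110110101110 = 36270

36270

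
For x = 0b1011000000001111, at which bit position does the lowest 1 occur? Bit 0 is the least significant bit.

0b1011000000001111 = 1011000000001111
Trailing zeros: 0, so the lowest set bit is bit 0 (value 1).

0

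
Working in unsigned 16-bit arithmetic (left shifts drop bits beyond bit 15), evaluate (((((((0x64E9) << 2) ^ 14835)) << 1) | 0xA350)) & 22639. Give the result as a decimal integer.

20590

0x64E9 = 0110010011101001
→ << 2 (mod 2^16) → 1001001110100100 = 37796
14835 = 0011100111110011
→ ^ → 1010101001010111 = 43607
→ << 1 (mod 2^16) → 0101010010101110 = 21678
0xA350 = 1010001101010000
→ | → 1111011111111110 = 63486
22639 = 0101100001101111
→ & → 0101000001101110 = 20590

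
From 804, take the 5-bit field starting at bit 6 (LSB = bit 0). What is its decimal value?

v = 001100100100
Shift right by 6: 001100
Mask low 5 bits: 01100 = 12

12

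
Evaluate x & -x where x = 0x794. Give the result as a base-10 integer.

4

x = 11110010100 = 1940
-x (two's complement) = …00001101100
AND   = 00000000100 = 4
(x & -x isolates the lowest set bit of x.)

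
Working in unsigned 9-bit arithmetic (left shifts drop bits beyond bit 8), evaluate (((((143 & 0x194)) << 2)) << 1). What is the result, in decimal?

143 = 010001111
0x194 = 110010100
→ & → 010000100 = 132
→ << 2 (mod 2^9) → 000010000 = 16
→ << 1 (mod 2^9) → 000100000 = 32

32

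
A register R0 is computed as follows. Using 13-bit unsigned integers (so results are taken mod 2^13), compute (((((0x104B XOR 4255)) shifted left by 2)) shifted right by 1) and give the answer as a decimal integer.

424

0x104B = 1000001001011
4255 = 1000010011111
→ XOR → 0000011010100 = 212
→ shifted left by 2 (mod 2^13) → 0001101010000 = 848
→ shifted right by 1 → 0000110101000 = 424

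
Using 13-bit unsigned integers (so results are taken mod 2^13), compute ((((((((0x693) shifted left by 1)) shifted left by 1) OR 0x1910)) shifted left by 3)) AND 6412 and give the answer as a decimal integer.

0x693 = 0011010010011
→ shifted left by 1 (mod 2^13) → 0110100100110 = 3366
→ shifted left by 1 (mod 2^13) → 1101001001100 = 6732
0x1910 = 1100100010000
→ OR → 1101101011100 = 7004
→ shifted left by 3 (mod 2^13) → 1101011100000 = 6880
6412 = 1100100001100
→ AND → 1100000000000 = 6144

6144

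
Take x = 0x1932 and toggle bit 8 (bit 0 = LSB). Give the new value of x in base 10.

x = 1100100110010
bit 8 is currently 1; toggle it via x ^ (1 << 8) = x ^ 256
→ 1100000110010 = 6194

6194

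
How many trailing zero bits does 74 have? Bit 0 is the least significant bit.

74 = 1001010
Trailing zeros: 1, so the lowest set bit is bit 1 (value 2).

1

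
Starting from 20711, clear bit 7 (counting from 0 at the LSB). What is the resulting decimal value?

20583

x = 0101000011100111
bit 7 is currently 1; clear it via x & ~(1 << 7) = x & ~128
→ 0101000001100111 = 20583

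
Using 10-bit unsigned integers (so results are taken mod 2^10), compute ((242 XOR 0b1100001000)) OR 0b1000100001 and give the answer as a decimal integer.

1019

242 = 0011110010
0b1100001000 = 1100001000
→ XOR → 1111111010 = 1018
0b1000100001 = 1000100001
→ OR → 1111111011 = 1019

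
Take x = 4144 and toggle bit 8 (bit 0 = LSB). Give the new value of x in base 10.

4400

x = 1000000110000
bit 8 is currently 0; toggle it via x ^ (1 << 8) = x ^ 256
→ 1000100110000 = 4400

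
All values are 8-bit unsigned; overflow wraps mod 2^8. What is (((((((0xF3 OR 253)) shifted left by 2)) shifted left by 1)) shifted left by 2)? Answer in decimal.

0xF3 = 11110011
253 = 11111101
→ OR → 11111111 = 255
→ shifted left by 2 (mod 2^8) → 11111100 = 252
→ shifted left by 1 (mod 2^8) → 11111000 = 248
→ shifted left by 2 (mod 2^8) → 11100000 = 224

224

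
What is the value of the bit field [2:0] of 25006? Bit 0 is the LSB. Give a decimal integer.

v = 110000110101110
Shift right by 0: 110000110101110
Mask low 3 bits: 110 = 6

6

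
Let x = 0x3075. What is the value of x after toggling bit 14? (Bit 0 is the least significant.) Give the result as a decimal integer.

x = 011000001110101
bit 14 is currently 0; toggle it via x ^ (1 << 14) = x ^ 16384
→ 111000001110101 = 28789

28789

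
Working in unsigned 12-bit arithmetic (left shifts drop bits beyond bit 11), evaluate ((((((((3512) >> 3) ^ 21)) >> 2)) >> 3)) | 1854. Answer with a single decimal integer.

3512 = 110110111000
→ >> 3 → 000110110111 = 439
21 = 000000010101
→ ^ → 000110100010 = 418
→ >> 2 → 000001101000 = 104
→ >> 3 → 000000001101 = 13
1854 = 011100111110
→ | → 011100111111 = 1855

1855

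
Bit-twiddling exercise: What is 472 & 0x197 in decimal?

400

472 = 111011000
0x197 = 110010111
AND → 110010000 = 400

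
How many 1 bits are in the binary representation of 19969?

19969 = 100111000000001
Count the 1s: 1 + 1 + 1 + 1 + 1 = 5

5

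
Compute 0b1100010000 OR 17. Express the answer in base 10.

785

a = 1100010000
17 = 0000010001
 OR → 1100010001 = 785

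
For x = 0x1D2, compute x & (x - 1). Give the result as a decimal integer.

x = 111010010 = 466
x - 1 = 111010001
AND   = 111010000 = 464
(x & (x - 1) clears the lowest set bit of x.)

464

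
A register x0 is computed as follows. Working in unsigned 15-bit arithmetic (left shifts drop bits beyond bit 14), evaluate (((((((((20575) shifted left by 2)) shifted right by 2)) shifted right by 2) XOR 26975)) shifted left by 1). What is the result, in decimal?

23184

20575 = 101000001011111
→ shifted left by 2 (mod 2^15) → 100000101111100 = 16764
→ shifted right by 2 → 001000001011111 = 4191
→ shifted right by 2 → 000010000010111 = 1047
26975 = 110100101011111
→ XOR → 110110101001000 = 27976
→ shifted left by 1 (mod 2^15) → 101101010010000 = 23184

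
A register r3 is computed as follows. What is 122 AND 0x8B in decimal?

10

122 = 01111010
0x8B = 10001011
AND → 00001010 = 10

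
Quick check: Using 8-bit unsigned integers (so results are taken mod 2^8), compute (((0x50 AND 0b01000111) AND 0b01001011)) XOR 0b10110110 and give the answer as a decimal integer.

0x50 = 01010000
0b01000111 = 01000111
→ AND → 01000000 = 64
0b01001011 = 01001011
→ AND → 01000000 = 64
0b10110110 = 10110110
→ XOR → 11110110 = 246

246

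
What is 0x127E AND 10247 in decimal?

6

0x127E = 01001001111110
10247 = 10100000000111
AND → 00000000000110 = 6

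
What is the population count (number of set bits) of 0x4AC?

5

0x4AC = 10010101100
Count the 1s: 1 + 1 + 1 + 1 + 1 = 5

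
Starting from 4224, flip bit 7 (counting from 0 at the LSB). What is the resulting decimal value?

x = 0001000010000000
bit 7 is currently 1; toggle it via x ^ (1 << 7) = x ^ 128
→ 0001000000000000 = 4096

4096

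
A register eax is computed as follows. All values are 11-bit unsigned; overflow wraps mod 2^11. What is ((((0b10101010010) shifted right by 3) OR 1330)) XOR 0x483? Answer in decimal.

313

0b10101010010 = 10101010010
→ shifted right by 3 → 00010101010 = 170
1330 = 10100110010
→ OR → 10110111010 = 1466
0x483 = 10010000011
→ XOR → 00100111001 = 313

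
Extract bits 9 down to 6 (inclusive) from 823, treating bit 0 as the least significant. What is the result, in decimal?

v = 01100110111
Shift right by 6: 01100
Mask low 4 bits: 1100 = 12

12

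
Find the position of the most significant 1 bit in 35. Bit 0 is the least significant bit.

35 = 100011
The topmost 1 is at position 5 (since 2^5 = 32 ≤ 35 < 64).

5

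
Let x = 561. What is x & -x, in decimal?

x = 1000110001 = 561
-x (two's complement) = …0111001111
AND   = 0000000001 = 1
(x & -x isolates the lowest set bit of x.)

1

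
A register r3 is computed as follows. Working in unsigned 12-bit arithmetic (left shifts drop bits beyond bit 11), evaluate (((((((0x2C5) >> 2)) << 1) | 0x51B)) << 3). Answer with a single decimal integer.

3032

0x2C5 = 001011000101
→ >> 2 → 000010110001 = 177
→ << 1 (mod 2^12) → 000101100010 = 354
0x51B = 010100011011
→ | → 010101111011 = 1403
→ << 3 (mod 2^12) → 101111011000 = 3032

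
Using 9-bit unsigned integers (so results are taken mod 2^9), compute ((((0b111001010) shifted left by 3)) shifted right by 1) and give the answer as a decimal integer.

40

0b111001010 = 111001010
→ shifted left by 3 (mod 2^9) → 001010000 = 80
→ shifted right by 1 → 000101000 = 40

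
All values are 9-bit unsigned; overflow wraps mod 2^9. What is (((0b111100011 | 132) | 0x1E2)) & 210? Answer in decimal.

194

0b111100011 = 111100011
132 = 010000100
→ | → 111100111 = 487
0x1E2 = 111100010
→ | → 111100111 = 487
210 = 011010010
→ & → 011000010 = 194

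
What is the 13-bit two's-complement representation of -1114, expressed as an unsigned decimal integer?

1114 in 13 bits: 0010001011010
Invert: 1101110100101
Add 1:  1101110100110 = 7078
(Check: 2^13 - 1114 = 8192 - 1114 = 7078.)

7078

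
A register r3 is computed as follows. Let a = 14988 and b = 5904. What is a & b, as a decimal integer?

14988 = 11101010001100
5904 = 01011100010000
AND → 01001000000000 = 4608

4608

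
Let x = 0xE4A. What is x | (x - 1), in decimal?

x = 111001001010 = 3658
x - 1 = 111001001001
OR    = 111001001011 = 3659
(x | (x - 1) sets all bits below the lowest set bit.)

3659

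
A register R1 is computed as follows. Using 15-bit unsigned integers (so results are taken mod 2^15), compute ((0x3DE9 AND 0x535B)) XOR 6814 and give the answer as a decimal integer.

3031

0x3DE9 = 011110111101001
0x535B = 101001101011011
→ AND → 001000101001001 = 4425
6814 = 001101010011110
→ XOR → 000101111010111 = 3031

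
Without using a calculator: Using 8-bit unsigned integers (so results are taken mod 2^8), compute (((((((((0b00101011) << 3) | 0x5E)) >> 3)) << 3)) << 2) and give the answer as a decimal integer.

96

0b00101011 = 00101011
→ << 3 (mod 2^8) → 01011000 = 88
0x5E = 01011110
→ | → 01011110 = 94
→ >> 3 → 00001011 = 11
→ << 3 (mod 2^8) → 01011000 = 88
→ << 2 (mod 2^8) → 01100000 = 96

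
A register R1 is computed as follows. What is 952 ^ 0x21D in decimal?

421

952 = 1110111000
0x21D = 1000011101
XOR → 0110100101 = 421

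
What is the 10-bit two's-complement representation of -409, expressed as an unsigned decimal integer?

409 in 10 bits: 0110011001
Invert: 1001100110
Add 1:  1001100111 = 615
(Check: 2^10 - 409 = 1024 - 409 = 615.)

615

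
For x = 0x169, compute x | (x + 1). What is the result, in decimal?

363

x = 101101001 = 361
x + 1 = 101101010
OR    = 101101011 = 363
(x | (x + 1) sets the lowest cleared bit.)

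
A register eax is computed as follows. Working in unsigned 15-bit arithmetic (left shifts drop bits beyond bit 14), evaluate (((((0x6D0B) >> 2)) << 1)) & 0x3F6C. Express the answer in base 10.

0x6D0B = 110110100001011
→ >> 2 → 001101101000010 = 6978
→ << 1 (mod 2^15) → 011011010000100 = 13956
0x3F6C = 011111101101100
→ & → 011011000000100 = 13828

13828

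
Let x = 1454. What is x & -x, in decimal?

x = 10110101110 = 1454
-x (two's complement) = …01001010010
AND   = 00000000010 = 2
(x & -x isolates the lowest set bit of x.)

2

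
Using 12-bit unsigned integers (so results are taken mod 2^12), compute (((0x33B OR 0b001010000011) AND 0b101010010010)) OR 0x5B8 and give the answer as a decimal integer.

1978

0x33B = 001100111011
0b001010000011 = 001010000011
→ OR → 001110111011 = 955
0b101010010010 = 101010010010
→ AND → 001010010010 = 658
0x5B8 = 010110111000
→ OR → 011110111010 = 1978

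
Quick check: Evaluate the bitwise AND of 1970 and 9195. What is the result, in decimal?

930

1970 = 00011110110010
9195 = 10001111101011
AND → 00001110100010 = 930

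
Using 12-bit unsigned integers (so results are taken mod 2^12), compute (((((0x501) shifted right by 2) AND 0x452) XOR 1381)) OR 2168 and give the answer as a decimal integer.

0x501 = 010100000001
→ shifted right by 2 → 000101000000 = 320
0x452 = 010001010010
→ AND → 000001000000 = 64
1381 = 010101100101
→ XOR → 010100100101 = 1317
2168 = 100001111000
→ OR → 110101111101 = 3453

3453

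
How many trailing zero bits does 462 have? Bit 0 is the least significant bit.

1

462 = 111001110
Trailing zeros: 1, so the lowest set bit is bit 1 (value 2).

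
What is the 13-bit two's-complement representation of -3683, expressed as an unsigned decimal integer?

4509

3683 in 13 bits: 0111001100011
Invert: 1000110011100
Add 1:  1000110011101 = 4509
(Check: 2^13 - 3683 = 8192 - 3683 = 4509.)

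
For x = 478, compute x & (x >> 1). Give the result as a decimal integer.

206

x = 111011110 = 478
x>>1 = 011101111
AND  = 011001110 = 206
(x & (x >> 1) has a 1 wherever x has two consecutive 1 bits.)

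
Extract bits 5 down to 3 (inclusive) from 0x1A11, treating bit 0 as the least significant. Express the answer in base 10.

v = 1101000010001
Shift right by 3: 1101000010
Mask low 3 bits: 010 = 2

2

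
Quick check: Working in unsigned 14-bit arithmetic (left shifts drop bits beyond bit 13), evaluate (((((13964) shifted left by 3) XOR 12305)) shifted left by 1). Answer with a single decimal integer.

13964 = 11011010001100
→ shifted left by 3 (mod 2^14) → 11010001100000 = 13408
12305 = 11000000010001
→ XOR → 00010001110001 = 1137
→ shifted left by 1 (mod 2^14) → 00100011100010 = 2274

2274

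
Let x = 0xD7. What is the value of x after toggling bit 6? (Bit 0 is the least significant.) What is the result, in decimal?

151

x = 11010111
bit 6 is currently 1; toggle it via x ^ (1 << 6) = x ^ 64
→ 10010111 = 151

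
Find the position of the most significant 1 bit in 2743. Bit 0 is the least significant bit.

11

2743 = 101010110111
The topmost 1 is at position 11 (since 2^11 = 2048 ≤ 2743 < 4096).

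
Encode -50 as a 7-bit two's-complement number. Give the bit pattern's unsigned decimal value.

50 in 7 bits: 0110010
Invert: 1001101
Add 1:  1001110 = 78
(Check: 2^7 - 50 = 128 - 50 = 78.)

78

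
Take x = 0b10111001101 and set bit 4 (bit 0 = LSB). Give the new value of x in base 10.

x = 10111001101
bit 4 is currently 0; set it via x | (1 << 4) = x | 16
→ 10111011101 = 1501

1501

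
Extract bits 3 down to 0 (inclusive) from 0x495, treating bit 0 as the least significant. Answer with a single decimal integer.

v = 10010010101
Shift right by 0: 10010010101
Mask low 4 bits: 0101 = 5

5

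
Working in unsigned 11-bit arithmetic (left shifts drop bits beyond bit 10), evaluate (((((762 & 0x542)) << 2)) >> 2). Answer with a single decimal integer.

762 = 01011111010
0x542 = 10101000010
→ & → 00001000010 = 66
→ << 2 (mod 2^11) → 00100001000 = 264
→ >> 2 → 00001000010 = 66

66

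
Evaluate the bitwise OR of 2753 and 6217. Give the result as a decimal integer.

6857

2753 = 0101011000001
6217 = 1100001001001
 OR → 1101011001001 = 6857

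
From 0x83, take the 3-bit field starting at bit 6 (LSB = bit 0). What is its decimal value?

v = 00010000011
Shift right by 6: 00010
Mask low 3 bits: 010 = 2

2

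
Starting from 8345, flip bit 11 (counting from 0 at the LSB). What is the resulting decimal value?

10393

x = 10000010011001
bit 11 is currently 0; toggle it via x ^ (1 << 11) = x ^ 2048
→ 10100010011001 = 10393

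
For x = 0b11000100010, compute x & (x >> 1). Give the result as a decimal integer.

x = 11000100010 = 1570
x>>1 = 01100010001
AND  = 01000000000 = 512
(x & (x >> 1) has a 1 wherever x has two consecutive 1 bits.)

512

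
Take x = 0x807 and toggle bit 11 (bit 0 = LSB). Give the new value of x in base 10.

7

x = 0100000000111
bit 11 is currently 1; toggle it via x ^ (1 << 11) = x ^ 2048
→ 0000000000111 = 7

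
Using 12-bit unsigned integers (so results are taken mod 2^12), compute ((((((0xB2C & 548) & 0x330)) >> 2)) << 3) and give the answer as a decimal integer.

1088

0xB2C = 101100101100
548 = 001000100100
→ & → 001000100100 = 548
0x330 = 001100110000
→ & → 001000100000 = 544
→ >> 2 → 000010001000 = 136
→ << 3 (mod 2^12) → 010001000000 = 1088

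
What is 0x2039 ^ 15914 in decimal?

7699

0x2039 = 10000000111001
15914 = 11111000101010
XOR → 01111000010011 = 7699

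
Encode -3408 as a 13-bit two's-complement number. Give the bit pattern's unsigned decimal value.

3408 in 13 bits: 0110101010000
Invert: 1001010101111
Add 1:  1001010110000 = 4784
(Check: 2^13 - 3408 = 8192 - 3408 = 4784.)

4784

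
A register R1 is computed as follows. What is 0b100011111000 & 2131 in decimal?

2128

a = 100011111000
2131 = 100001010011
AND → 100001010000 = 2128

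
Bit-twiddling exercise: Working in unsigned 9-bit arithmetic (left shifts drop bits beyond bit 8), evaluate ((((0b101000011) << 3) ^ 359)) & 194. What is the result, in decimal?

0b101000011 = 101000011
→ << 3 (mod 2^9) → 000011000 = 24
359 = 101100111
→ ^ → 101111111 = 383
194 = 011000010
→ & → 001000010 = 66

66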